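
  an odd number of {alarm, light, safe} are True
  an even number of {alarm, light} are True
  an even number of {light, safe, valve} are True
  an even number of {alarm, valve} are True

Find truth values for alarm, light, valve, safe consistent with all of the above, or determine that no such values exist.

Adding constraints 1, 3, 4 mod 2: every variable appears an even number of times on the left, so the left side is 0.
But the right sides sum to 1 (mod 2). 0 ≠ 1 — the system is inconsistent.

UNSATISFIABLE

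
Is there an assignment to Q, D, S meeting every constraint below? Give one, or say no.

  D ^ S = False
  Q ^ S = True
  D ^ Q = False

Adding constraints 1, 2, 3 mod 2: every variable appears an even number of times on the left, so the left side is 0.
But the right sides sum to 1 (mod 2). 0 ≠ 1 — the system is inconsistent.

The formula is unsatisfiable.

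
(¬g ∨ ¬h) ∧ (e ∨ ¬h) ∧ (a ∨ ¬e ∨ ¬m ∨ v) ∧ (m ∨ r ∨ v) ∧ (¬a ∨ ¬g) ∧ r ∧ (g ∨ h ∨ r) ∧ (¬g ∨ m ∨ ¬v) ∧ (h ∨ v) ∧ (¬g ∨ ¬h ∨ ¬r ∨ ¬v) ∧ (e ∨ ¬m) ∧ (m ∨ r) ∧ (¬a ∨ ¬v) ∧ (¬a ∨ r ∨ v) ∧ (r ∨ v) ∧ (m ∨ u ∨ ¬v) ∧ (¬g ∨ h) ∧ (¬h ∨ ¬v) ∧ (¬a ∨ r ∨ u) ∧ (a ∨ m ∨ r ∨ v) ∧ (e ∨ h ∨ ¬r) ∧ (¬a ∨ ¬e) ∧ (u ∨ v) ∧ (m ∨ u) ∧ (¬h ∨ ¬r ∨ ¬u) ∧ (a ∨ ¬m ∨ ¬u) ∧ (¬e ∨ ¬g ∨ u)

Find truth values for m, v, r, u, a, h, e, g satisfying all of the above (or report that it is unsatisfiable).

Unit clause (r) forces r = True.
Set m = True.
  then (e ∨ ¬m) forces e = True.
  then (¬a ∨ ¬e) forces a = False.
  then (a ∨ ¬m ∨ ¬u) forces u = False.
  then (¬e ∨ ¬g ∨ u) forces g = False.
  then (a ∨ ¬e ∨ ¬m ∨ v) forces v = True.
  then (¬h ∨ ¬v) forces h = False.
All clauses satisfied.

m=T; v=T; r=T; u=F; a=F; h=F; e=T; g=F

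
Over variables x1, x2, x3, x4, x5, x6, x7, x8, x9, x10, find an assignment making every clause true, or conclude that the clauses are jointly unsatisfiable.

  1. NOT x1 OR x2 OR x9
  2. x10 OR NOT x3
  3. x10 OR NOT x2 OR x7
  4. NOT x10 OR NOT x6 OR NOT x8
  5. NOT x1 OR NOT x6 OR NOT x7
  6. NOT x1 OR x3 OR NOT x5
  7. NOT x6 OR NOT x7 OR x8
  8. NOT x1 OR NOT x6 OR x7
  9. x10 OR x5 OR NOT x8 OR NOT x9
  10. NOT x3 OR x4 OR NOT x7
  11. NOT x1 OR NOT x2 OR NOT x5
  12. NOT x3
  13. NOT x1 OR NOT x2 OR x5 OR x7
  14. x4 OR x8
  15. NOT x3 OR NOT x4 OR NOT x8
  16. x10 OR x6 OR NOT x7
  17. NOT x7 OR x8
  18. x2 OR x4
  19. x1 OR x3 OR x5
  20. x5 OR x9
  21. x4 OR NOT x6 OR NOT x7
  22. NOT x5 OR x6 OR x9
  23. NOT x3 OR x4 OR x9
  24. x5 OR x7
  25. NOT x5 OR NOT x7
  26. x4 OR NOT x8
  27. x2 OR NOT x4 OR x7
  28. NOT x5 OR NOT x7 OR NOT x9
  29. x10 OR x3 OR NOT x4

Unit clause (NOT x3) forces x3 = False.
Set x1 = True.
  then (NOT x1 OR x3 OR NOT x5) forces x5 = False.
  then (x5 OR x9) forces x9 = True.
  then (x5 OR x7) forces x7 = True.
  then (NOT x1 OR NOT x6 OR NOT x7) forces x6 = False.
  then (x10 OR x6 OR NOT x7) forces x10 = True.
  then (NOT x7 OR x8) forces x8 = True.
  then (x4 OR NOT x8) forces x4 = True.
Set x2 = False.
All clauses satisfied.

x1=T; x2=F; x3=F; x4=T; x5=F; x6=F; x7=T; x8=T; x9=T; x10=T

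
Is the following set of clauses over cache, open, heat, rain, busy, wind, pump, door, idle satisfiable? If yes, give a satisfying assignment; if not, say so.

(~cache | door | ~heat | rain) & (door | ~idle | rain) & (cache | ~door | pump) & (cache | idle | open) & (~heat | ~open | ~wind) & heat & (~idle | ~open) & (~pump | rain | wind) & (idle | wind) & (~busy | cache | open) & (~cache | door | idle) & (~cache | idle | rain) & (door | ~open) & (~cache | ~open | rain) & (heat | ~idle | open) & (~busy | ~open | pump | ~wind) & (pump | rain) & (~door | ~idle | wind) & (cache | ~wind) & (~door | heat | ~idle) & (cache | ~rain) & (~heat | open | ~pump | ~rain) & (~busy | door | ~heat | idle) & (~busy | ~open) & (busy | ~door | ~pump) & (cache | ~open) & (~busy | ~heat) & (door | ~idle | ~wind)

cache=T, open=F, heat=T, rain=T, busy=F, wind=T, pump=F, door=T, idle=T

Unit clause (heat) forces heat = True.
In (~busy | ~heat) only ~busy is left, so busy = False.
Set cache = True.
Set open = False.
Set rain = True.
  then (~heat | open | ~pump | ~rain) forces pump = False.
Set wind = True.
Try door = False:
  (~cache | door | idle) forces idle = True.
  clause (door | ~idle | ~wind) is falsified — backtrack.
So door = True.
Set idle = True.
All clauses satisfied.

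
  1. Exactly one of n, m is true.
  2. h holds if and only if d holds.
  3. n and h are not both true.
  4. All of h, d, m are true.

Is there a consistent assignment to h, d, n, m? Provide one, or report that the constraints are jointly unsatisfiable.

h: True, d: True, n: False, m: True

  (1) {n, m}: 1 true — exactly one ✓
  (2) h=T, d=T — same ✓
  (3) n=F, h=T — not both ✓
  (4) {h, d, m}: all 3 true ✓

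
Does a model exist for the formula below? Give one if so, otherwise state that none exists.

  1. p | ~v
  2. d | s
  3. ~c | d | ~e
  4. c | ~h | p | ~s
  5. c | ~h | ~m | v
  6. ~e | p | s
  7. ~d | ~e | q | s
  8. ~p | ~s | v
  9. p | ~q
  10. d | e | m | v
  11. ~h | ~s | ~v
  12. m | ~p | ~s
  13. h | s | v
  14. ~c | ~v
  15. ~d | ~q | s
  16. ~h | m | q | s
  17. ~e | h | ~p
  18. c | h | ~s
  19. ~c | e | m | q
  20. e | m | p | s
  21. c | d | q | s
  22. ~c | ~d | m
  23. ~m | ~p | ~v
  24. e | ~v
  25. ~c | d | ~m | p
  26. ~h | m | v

m = True; v = False; p = False; h = False; s = True; c = True; e = False; d = True; q = False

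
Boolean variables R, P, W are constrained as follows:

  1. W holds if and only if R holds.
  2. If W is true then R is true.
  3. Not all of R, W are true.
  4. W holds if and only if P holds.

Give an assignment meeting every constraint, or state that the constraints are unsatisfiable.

R: False, P: False, W: False

  (1) W=F, R=F — same ✓
  (2) W=F ⇒ R: vacuous ✓
  (3) {R, W}: 0/2 true — not all ✓
  (4) W=F, P=F — same ✓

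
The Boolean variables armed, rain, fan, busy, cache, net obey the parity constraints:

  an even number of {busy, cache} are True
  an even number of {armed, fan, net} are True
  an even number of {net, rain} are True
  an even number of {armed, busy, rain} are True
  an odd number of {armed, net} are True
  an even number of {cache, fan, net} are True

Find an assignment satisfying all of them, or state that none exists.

armed: True, rain: False, fan: True, busy: True, cache: True, net: False

{busy, cache}: 2 true → even ✓
{armed, fan, net}: 2 true → even ✓
{net, rain}: 0 true → even ✓
{armed, busy, rain}: 2 true → even ✓
{armed, net}: 1 true → odd ✓
{cache, fan, net}: 2 true → even ✓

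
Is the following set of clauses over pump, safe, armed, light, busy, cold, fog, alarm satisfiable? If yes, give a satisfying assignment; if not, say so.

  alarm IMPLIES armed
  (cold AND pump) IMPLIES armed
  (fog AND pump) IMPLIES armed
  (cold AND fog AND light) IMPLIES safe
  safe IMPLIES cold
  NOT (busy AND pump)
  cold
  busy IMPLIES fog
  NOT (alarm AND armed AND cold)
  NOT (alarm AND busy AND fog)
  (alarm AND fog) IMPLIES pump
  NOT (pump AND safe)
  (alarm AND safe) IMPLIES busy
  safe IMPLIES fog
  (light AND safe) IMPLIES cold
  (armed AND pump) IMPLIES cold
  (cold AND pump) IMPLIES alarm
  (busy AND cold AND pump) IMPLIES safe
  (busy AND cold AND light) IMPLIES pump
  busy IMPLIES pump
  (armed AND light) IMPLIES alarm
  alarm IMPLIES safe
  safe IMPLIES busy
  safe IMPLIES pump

Unit clause (cold) forces cold = True.
Try pump = True:
  (NOT pump OR NOT safe) forces safe = False.
  (NOT alarm OR safe) forces alarm = False.
  clause (alarm OR NOT cold OR NOT pump) is falsified — backtrack.
So pump = False.
  then (NOT busy OR pump) forces busy = False.
  then (pump OR NOT safe) forces safe = False.
  then (NOT alarm OR safe) forces alarm = False.
Set armed = True.
  then (alarm OR NOT armed OR NOT light) forces light = False.
Set fog = False.
All clauses satisfied.

pump = False, safe = False, armed = True, light = False, busy = False, cold = True, fog = False, alarm = False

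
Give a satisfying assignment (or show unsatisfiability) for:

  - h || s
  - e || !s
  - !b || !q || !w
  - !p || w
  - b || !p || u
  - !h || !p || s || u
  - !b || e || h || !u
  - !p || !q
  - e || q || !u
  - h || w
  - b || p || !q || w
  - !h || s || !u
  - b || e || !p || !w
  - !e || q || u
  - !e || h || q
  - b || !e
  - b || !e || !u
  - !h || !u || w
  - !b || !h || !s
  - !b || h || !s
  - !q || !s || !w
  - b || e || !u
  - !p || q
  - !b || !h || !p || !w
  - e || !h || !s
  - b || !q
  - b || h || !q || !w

Set p = False.
Set w = True.
Set s = False.
  then (h || s) forces h = True.
  then (!h || s || !u) forces u = False.
Set b = False.
  then (b || !e) forces e = False.
  then (b || !q) forces q = False.
All clauses satisfied.

p=F; w=T; s=F; b=F; e=F; u=F; q=F; h=T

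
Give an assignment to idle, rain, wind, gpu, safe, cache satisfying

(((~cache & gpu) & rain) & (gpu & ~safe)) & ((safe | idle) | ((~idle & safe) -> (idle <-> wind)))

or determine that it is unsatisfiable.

idle = True; rain = True; wind = True; gpu = True; safe = False; cache = False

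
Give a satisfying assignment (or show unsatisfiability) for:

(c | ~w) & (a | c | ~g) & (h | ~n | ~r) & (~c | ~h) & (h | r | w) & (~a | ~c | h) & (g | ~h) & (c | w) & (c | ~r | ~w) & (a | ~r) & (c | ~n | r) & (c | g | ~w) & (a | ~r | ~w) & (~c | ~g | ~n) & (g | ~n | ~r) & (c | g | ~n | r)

r=F, g=T, h=F, w=T, c=T, n=F, a=F

Set r = False.
Set g = True.
Try h = True:
  (~c | ~h) forces c = False.
  (c | ~w) forces w = False.
  clause (c | w) is falsified — backtrack.
So h = False.
  then (h | r | w) forces w = True.
  then (c | ~w) forces c = True.
  then (~a | ~c | h) forces a = False.
  then (~c | ~g | ~n) forces n = False.
All clauses satisfied.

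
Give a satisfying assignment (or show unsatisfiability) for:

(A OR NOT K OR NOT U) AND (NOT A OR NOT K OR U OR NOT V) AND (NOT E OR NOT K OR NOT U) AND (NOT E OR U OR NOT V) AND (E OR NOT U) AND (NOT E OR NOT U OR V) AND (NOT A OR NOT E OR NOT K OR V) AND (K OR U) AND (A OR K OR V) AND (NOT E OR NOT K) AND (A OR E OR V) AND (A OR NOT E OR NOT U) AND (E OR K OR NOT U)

A=T; V=F; K=T; U=F; E=F

Set A = True.
Set V = False.
Try K = False:
  (K OR U) forces U = True.
  (E OR NOT U) forces E = True.
  clause (NOT E OR NOT U OR V) is falsified — backtrack.
So K = True.
  then (NOT A OR NOT E OR NOT K OR V) forces E = False.
  then (E OR NOT U) forces U = False.
All clauses satisfied.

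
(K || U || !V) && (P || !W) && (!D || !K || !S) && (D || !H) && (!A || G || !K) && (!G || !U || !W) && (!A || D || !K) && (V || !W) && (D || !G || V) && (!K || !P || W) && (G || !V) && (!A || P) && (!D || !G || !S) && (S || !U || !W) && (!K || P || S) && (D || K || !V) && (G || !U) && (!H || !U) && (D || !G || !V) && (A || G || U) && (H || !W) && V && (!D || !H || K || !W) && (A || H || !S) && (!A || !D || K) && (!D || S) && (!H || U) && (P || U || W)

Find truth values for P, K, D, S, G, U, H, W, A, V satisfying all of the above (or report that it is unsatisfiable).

Unsatisfiable

Case V = True:
  (G || !V) forces G = True.
  (D || !G || !V) forces D = True.
  (!D || !G || !S) forces S = False.
  Clause (!D || S) is falsified — contradiction.
Case V = False:
  Clause (V) is falsified — contradiction.
Both cases fail, so the formula is unsatisfiable.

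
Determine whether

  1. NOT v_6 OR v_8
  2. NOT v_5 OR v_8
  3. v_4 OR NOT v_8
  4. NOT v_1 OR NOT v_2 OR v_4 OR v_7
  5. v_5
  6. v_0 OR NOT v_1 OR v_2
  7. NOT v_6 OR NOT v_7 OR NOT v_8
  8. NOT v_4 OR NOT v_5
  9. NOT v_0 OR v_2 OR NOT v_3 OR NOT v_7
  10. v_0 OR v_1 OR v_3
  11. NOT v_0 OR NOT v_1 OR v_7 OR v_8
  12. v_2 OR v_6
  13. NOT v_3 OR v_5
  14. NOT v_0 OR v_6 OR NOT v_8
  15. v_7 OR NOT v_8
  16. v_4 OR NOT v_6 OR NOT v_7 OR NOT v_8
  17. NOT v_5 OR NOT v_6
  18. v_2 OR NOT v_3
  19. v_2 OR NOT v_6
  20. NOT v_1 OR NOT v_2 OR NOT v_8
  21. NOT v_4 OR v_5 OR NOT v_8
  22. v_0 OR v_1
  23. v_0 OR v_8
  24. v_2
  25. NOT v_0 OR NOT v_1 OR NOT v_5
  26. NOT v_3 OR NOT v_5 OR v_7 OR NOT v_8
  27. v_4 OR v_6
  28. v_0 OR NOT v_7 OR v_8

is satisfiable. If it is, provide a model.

Unsatisfiable — no assignment works.

Case v_5 = True:
  (NOT v_5 OR v_8) forces v_8 = True.
  (v_4 OR NOT v_8) forces v_4 = True.
  Clause (NOT v_4 OR NOT v_5) is falsified — contradiction.
Case v_5 = False:
  Clause (v_5) is falsified — contradiction.
Both cases fail, so the formula is unsatisfiable.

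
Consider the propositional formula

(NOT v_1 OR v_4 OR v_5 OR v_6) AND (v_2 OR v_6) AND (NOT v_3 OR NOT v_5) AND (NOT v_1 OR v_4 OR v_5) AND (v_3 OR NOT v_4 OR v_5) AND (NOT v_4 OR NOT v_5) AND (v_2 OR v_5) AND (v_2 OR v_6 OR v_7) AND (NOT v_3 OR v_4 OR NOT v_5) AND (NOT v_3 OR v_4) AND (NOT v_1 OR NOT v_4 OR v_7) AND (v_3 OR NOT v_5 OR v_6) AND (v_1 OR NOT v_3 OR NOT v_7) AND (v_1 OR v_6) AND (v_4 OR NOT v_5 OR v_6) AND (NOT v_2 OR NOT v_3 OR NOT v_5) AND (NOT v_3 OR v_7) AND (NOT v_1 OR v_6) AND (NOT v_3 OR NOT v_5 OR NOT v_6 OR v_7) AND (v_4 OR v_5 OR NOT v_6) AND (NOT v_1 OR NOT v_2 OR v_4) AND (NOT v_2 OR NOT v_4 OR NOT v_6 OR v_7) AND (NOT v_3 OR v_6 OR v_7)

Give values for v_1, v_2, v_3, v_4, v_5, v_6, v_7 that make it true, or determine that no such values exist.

Set v_1 = False.
  then (v_1 OR v_6) forces v_6 = True.
Set v_2 = True.
Set v_3 = False.
Try v_4 = True:
  (v_3 OR NOT v_4 OR v_5) forces v_5 = True.
  clause (NOT v_4 OR NOT v_5) is falsified — backtrack.
So v_4 = False.
  then (v_4 OR v_5 OR NOT v_6) forces v_5 = True.
Set v_7 = False.
All clauses satisfied.

v_1: False, v_2: True, v_3: False, v_4: False, v_5: True, v_6: True, v_7: False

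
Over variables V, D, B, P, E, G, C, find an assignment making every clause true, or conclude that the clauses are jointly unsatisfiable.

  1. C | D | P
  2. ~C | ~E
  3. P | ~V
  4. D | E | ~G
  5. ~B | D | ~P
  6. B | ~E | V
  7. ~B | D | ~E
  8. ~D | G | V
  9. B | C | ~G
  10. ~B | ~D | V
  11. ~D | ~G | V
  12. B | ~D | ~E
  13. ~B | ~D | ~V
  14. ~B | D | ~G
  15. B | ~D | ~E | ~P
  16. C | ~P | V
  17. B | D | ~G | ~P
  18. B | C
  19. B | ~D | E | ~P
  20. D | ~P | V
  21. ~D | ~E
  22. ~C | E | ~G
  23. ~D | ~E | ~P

Set V = True.
  then (P | ~V) forces P = True.
Try D = True:
  (~B | ~D | ~V) forces B = False.
  (B | ~D | ~E) forces E = False.
  clause (B | ~D | E | ~P) is falsified — backtrack.
So D = False.
  then (~B | D | ~P) forces B = False.
  then (B | D | ~G | ~P) forces G = False.
  then (B | C) forces C = True.
  then (~C | ~E) forces E = False.
All clauses satisfied.

V: True; D: False; B: False; P: True; E: False; G: False; C: True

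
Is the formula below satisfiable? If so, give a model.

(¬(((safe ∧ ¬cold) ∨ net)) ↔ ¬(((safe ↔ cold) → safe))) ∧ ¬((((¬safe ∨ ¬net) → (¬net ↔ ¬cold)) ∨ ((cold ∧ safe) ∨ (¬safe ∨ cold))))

The formula is unsatisfiable.

The conjunct ¬((((¬safe ∨ ¬net) → (¬net ↔ ¬cold)) ∨ ((cold ∧ safe) ∨ (¬safe ∨ cold)))) is unsatisfiable on its own:
  cold=F, net=F, safe=F: evaluates to False.
  cold=F, net=F, safe=T: evaluates to False.
  cold=F, net=T, safe=F: evaluates to False.
  cold=F, net=T, safe=T: evaluates to False.
  cold=T, net=F, safe=F: evaluates to False.
  cold=T, net=F, safe=T: evaluates to False.
  cold=T, net=T, safe=F: evaluates to False.
  cold=T, net=T, safe=T: evaluates to False.
So the whole conjunction is unsatisfiable.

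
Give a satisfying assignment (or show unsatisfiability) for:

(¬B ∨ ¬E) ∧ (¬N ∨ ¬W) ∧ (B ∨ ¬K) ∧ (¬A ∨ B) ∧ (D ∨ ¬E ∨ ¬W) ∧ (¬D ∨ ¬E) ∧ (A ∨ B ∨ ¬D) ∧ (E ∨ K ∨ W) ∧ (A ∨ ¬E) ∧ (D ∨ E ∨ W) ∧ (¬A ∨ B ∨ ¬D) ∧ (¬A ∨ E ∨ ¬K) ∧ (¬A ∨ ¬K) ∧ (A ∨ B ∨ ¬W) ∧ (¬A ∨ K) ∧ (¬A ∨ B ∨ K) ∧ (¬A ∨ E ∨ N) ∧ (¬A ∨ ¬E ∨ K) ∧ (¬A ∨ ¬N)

Try A = True:
  (¬A ∨ B) forces B = True.
  (¬B ∨ ¬E) forces E = False.
  (¬A ∨ E ∨ ¬K) forces K = False.
  clause (¬A ∨ K) is falsified — backtrack.
So A = False.
  then (A ∨ ¬E) forces E = False.
Set W = False.
  then (E ∨ K ∨ W) forces K = True.
  then (D ∨ E ∨ W) forces D = True.
  then (B ∨ ¬K) forces B = True.
Set N = False.
All clauses satisfied.

A=F, W=F, K=T, N=F, D=T, E=F, B=T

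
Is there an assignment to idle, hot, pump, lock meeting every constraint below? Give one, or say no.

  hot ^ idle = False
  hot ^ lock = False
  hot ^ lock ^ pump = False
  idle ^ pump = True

idle=T, hot=T, pump=F, lock=T

hot ^ idle = T ^ T = False ✓
hot ^ lock = T ^ T = False ✓
hot ^ lock ^ pump = T ^ T ^ F = False ✓
idle ^ pump = T ^ F = True ✓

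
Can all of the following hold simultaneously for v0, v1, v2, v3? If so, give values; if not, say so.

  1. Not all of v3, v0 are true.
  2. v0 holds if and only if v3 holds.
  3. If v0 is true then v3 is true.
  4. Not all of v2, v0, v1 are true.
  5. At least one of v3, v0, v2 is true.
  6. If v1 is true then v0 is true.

v0: False; v1: False; v2: True; v3: False

  (1) {v3, v0}: 0/2 true — not all ✓
  (2) v0=F, v3=F — same ✓
  (3) v0=F ⇒ v3: vacuous ✓
  (4) {v2, v0, v1}: 1/3 true — not all ✓
  (5) {v3, v0, v2}: 1 true — at least one ✓
  (6) v1=F ⇒ v0: vacuous ✓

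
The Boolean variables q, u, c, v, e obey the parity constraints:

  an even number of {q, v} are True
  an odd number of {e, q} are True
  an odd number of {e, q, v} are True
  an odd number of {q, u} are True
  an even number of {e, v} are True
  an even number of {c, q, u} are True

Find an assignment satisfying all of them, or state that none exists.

Adding constraints 1, 2, 5 mod 2: every variable appears an even number of times on the left, so the left side is 0.
But the right sides sum to 1 (mod 2). 0 ≠ 1 — the system is inconsistent.

The formula is unsatisfiable.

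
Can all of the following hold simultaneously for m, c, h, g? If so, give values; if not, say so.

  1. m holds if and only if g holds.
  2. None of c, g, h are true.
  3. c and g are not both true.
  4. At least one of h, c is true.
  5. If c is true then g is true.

Case h = True:
  Constraint (2) is violated (h=T) — contradiction.
Case h = False:
  (2) forces c = False.
  Constraint (4) is violated (h=F, c=F) — contradiction.
Both cases fail — unsatisfiable.

The formula is unsatisfiable.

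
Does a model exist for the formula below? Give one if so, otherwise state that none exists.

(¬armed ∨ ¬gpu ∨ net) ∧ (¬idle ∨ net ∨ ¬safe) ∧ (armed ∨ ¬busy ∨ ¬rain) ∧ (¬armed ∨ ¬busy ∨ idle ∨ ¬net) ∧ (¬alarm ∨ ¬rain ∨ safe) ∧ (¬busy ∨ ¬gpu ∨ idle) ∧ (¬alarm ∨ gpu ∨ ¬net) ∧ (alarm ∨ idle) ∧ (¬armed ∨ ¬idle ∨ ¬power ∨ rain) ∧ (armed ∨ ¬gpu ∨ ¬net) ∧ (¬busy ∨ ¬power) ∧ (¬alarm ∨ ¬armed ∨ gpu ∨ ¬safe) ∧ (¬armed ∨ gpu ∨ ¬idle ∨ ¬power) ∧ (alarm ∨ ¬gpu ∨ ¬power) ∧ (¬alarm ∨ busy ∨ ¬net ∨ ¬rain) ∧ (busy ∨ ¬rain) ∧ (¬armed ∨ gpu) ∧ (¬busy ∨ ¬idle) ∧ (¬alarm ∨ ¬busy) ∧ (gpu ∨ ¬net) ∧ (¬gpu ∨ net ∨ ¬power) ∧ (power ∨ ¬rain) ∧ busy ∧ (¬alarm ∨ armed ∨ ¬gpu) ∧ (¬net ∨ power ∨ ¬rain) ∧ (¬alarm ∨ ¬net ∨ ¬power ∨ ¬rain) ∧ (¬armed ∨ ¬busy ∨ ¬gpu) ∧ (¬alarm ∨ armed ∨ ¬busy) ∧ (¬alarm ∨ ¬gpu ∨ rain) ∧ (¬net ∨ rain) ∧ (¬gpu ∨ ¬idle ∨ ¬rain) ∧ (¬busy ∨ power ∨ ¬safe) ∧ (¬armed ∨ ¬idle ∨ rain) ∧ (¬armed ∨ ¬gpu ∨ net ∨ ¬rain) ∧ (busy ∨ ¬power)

UNSATISFIABLE

Case alarm = True:
  (¬alarm ∨ ¬busy) forces busy = False.
  Clause (busy) is falsified — contradiction.
Case alarm = False:
  (alarm ∨ idle) forces idle = True.
  (¬busy ∨ ¬idle) forces busy = False.
  Clause (busy) is falsified — contradiction.
Both cases fail, so the formula is unsatisfiable.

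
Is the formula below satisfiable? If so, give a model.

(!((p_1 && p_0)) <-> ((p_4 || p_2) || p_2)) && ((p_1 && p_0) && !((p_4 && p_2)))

p_0 = True; p_1 = True; p_2 = False; p_4 = False

  !((p_1 && p_0)) <-> ((p_4 || p_2) || p_2) = True
    !((p_1 && p_0)) = False
      p_1 && p_0 = True
    (p_4 || p_2) || p_2 = False
      p_4 || p_2 = False
  (p_1 && p_0) && !((p_4 && p_2)) = True
    p_1 && p_0 = True
    !((p_4 && p_2)) = True
      p_4 && p_2 = False
Both conjuncts True, so the formula holds.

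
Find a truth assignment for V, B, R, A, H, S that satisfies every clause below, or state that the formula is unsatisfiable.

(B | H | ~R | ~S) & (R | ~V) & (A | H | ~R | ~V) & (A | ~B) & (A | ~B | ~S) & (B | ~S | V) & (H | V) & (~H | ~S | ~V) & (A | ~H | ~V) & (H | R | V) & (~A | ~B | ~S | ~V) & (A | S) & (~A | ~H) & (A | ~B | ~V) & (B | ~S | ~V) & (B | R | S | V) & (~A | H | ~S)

V = True; B = True; R = True; A = True; H = False; S = False

Try V = False:
  (H | V) forces H = True.
  (~A | ~H) forces A = False.
  (A | ~B) forces B = False.
  (B | ~S | V) forces S = False.
  clause (A | S) is falsified — backtrack.
So V = True.
  then (R | ~V) forces R = True.
Set B = True.
  then (A | ~B) forces A = True.
  then (~A | ~B | ~S | ~V) forces S = False.
  then (~A | ~H) forces H = False.
All clauses satisfied.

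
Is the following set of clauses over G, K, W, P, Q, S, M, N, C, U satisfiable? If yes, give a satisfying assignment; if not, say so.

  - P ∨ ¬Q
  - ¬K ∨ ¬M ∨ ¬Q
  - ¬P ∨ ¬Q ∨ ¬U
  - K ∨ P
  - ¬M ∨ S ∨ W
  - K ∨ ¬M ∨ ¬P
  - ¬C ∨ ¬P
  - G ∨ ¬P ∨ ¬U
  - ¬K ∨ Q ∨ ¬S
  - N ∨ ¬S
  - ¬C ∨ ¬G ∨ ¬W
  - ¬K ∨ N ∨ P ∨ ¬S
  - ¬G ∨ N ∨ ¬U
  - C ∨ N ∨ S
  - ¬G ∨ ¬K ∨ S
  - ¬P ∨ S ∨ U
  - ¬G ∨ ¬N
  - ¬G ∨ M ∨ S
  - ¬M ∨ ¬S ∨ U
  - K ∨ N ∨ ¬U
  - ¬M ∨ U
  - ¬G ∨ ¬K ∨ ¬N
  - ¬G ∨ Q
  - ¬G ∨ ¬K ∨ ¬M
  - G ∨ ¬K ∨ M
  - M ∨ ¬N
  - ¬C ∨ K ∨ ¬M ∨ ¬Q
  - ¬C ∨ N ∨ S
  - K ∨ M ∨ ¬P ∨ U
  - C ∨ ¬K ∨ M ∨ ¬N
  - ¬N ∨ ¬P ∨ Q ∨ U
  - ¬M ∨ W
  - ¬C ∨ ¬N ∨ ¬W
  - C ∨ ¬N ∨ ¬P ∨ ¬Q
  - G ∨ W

Try G = True:
  (¬G ∨ ¬N) forces N = False.
  (N ∨ ¬S) forces S = False.
  (¬G ∨ N ∨ ¬U) forces U = False.
  (C ∨ N ∨ S) forces C = True.
  clause (¬C ∨ N ∨ S) is falsified — backtrack.
So G = False.
  then (G ∨ W) forces W = True.
Set K = True.
  then (G ∨ ¬K ∨ M) forces M = True.
  then (¬K ∨ ¬M ∨ ¬Q) forces Q = False.
  then (¬K ∨ Q ∨ ¬S) forces S = False.
  then (¬M ∨ U) forces U = True.
  then (G ∨ ¬P ∨ ¬U) forces P = False.
Set N = True.
  then (¬C ∨ ¬N ∨ ¬W) forces C = False.
All clauses satisfied.

G: False, K: True, W: True, P: False, Q: False, S: False, M: True, N: True, C: False, U: True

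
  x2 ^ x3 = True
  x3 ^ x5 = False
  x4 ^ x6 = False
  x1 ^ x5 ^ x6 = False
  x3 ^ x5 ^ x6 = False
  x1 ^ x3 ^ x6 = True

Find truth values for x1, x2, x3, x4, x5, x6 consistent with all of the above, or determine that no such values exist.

UNSATISFIABLE

Adding constraints 2, 4, 6 mod 2: every variable appears an even number of times on the left, so the left side is 0.
But the right sides sum to 1 (mod 2). 0 ≠ 1 — the system is inconsistent.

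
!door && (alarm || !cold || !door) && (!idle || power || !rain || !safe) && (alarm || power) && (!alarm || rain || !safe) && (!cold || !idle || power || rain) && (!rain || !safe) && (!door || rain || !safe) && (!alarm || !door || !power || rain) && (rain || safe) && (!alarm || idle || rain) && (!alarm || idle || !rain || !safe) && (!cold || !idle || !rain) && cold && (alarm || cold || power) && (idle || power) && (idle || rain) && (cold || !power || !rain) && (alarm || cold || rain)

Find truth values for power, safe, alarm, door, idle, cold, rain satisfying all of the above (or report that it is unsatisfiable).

Unit clause (!door) forces door = False.
Unit clause (cold) forces cold = True.
Try power = False:
  (alarm || power) forces alarm = True.
  (idle || power) forces idle = True.
  (!cold || !idle || power || rain) forces rain = True.
  clause (!cold || !idle || !rain) is falsified — backtrack.
So power = True.
Set safe = False.
  then (rain || safe) forces rain = True.
  then (!cold || !idle || !rain) forces idle = False.
Set alarm = True.
All clauses satisfied.

power = True, safe = False, alarm = True, door = False, idle = False, cold = True, rain = True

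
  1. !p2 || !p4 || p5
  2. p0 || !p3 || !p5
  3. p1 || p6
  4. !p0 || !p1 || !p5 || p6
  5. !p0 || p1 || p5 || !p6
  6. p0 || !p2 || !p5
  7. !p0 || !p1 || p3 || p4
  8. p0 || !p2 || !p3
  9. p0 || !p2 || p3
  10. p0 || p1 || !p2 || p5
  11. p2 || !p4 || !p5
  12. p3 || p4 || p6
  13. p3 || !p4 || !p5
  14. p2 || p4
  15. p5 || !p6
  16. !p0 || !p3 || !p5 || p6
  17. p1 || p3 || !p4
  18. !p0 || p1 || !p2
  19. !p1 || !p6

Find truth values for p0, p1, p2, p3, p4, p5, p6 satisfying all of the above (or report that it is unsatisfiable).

p0=T, p1=T, p2=F, p3=T, p4=T, p5=F, p6=F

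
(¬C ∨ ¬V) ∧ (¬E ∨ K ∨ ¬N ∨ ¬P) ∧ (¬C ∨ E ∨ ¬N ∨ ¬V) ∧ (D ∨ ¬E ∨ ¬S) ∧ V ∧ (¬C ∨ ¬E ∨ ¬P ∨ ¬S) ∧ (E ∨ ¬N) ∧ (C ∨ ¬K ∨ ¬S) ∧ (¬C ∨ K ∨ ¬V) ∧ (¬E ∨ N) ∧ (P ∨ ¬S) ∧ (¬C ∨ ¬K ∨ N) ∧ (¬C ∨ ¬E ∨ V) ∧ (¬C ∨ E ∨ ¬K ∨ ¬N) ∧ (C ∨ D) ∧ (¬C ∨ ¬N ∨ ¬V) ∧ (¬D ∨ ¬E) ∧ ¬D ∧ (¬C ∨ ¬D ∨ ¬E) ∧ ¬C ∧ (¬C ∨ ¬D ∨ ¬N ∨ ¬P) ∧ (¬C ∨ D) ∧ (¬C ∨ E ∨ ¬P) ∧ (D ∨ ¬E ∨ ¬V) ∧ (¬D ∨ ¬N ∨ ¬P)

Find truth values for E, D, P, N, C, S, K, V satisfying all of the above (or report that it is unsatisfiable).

No satisfying assignment exists.

Case D = True:
  Clause (¬D) is falsified — contradiction.
Case D = False:
  (V) forces V = True.
  (¬C ∨ ¬V) forces C = False.
  Clause (C ∨ D) is falsified — contradiction.
Both cases fail, so the formula is unsatisfiable.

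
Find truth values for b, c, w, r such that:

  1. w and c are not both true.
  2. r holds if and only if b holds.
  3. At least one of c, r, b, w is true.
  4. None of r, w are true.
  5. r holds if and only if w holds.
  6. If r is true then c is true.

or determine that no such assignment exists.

b: False, c: True, w: False, r: False

  (1) w=F, c=T — not both ✓
  (2) r=F, b=F — same ✓
  (3) {c, r, b, w}: 1 true — at least one ✓
  (4) {r, w}: 0 true — none ✓
  (5) r=F, w=F — same ✓
  (6) r=F ⇒ c: vacuous ✓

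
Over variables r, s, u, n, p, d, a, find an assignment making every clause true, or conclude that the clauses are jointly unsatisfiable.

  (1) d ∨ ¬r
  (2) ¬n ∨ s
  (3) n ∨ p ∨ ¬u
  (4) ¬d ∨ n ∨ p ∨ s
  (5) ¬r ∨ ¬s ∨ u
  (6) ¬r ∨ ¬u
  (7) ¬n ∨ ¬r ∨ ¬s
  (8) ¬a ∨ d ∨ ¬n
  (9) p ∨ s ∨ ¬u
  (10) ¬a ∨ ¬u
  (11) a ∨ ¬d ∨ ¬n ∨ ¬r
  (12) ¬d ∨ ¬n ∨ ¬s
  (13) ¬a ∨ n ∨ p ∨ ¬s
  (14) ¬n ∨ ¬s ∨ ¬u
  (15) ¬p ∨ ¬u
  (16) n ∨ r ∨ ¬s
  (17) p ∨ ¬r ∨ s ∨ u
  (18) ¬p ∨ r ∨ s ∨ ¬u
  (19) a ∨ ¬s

r: False; s: False; u: False; n: False; p: False; d: False; a: True

Set r = False.
Try s = True:
  (n ∨ r ∨ ¬s) forces n = True.
  (¬d ∨ ¬n ∨ ¬s) forces d = False.
  (¬a ∨ d ∨ ¬n) forces a = False.
  clause (a ∨ ¬s) is falsified — backtrack.
So s = False.
  then (¬n ∨ s) forces n = False.
Try u = True:
  (n ∨ p ∨ ¬u) forces p = True.
  clause (¬p ∨ ¬u) is falsified — backtrack.
So u = False.
Set p = False.
  then (¬d ∨ n ∨ p ∨ s) forces d = False.
Set a = True.
All clauses satisfied.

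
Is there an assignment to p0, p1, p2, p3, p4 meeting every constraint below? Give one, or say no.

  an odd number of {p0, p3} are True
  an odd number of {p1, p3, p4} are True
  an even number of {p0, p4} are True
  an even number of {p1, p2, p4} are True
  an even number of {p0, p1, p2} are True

p0: True; p1: False; p2: True; p3: False; p4: True

{p0, p3}: 1 true → odd ✓
{p1, p3, p4}: 1 true → odd ✓
{p0, p4}: 2 true → even ✓
{p1, p2, p4}: 2 true → even ✓
{p0, p1, p2}: 2 true → even ✓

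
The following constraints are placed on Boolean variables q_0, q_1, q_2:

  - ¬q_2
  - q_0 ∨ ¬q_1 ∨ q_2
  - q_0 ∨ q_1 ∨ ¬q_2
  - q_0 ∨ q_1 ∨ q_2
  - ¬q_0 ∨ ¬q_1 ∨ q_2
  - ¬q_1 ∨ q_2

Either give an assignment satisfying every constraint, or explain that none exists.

Unit clause (¬q_2) forces q_2 = False.
In (¬q_1 ∨ q_2) only ¬q_1 is left, so q_1 = False.
In (q_0 ∨ q_1 ∨ q_2) only q_0 is left, so q_0 = True.
All clauses satisfied.

q_0: True, q_1: False, q_2: False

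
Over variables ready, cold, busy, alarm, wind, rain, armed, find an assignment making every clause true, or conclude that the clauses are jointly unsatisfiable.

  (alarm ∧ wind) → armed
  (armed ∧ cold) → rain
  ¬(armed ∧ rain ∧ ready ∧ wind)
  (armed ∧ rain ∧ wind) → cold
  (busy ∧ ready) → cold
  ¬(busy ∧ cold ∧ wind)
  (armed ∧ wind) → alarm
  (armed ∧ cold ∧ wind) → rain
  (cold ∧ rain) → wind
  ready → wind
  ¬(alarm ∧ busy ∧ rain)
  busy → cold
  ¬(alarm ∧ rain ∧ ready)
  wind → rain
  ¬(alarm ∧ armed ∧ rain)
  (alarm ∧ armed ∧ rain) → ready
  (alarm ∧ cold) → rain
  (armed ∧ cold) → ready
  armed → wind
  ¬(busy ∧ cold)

Set ready = True.
  then (¬ready ∨ wind) forces wind = True.
  then (rain ∨ ¬wind) forces rain = True.
  then (¬armed ∨ ¬rain ∨ ¬ready ∨ ¬wind) forces armed = False.
  then (¬alarm ∨ ¬rain ∨ ¬ready) forces alarm = False.
Set cold = False.
  then (¬busy ∨ cold) forces busy = False.
All clauses satisfied.

ready = True; cold = False; busy = False; alarm = False; wind = True; rain = True; armed = False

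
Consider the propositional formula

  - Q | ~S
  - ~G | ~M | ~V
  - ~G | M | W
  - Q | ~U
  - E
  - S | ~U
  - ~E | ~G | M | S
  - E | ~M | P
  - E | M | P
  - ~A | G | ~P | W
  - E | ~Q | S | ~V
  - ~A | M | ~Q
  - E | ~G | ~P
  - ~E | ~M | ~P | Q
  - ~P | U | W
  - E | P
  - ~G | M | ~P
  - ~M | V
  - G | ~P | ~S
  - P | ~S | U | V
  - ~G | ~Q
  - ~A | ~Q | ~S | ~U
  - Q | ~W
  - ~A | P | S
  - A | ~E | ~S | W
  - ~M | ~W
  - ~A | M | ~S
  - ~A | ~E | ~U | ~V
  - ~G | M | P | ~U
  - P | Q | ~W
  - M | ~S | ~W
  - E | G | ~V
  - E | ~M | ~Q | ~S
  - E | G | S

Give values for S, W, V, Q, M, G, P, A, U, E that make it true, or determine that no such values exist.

Unit clause (E) forces E = True.
Set S = False.
  then (S | ~U) forces U = False.
Set W = False.
  then (~P | U | W) forces P = False.
  then (~A | P | S) forces A = False.
Set V = True.
Set Q = False.
Set M = False.
  then (~G | M | W) forces G = False.
All clauses satisfied.

S: False; W: False; V: True; Q: False; M: False; G: False; P: False; A: False; U: False; E: True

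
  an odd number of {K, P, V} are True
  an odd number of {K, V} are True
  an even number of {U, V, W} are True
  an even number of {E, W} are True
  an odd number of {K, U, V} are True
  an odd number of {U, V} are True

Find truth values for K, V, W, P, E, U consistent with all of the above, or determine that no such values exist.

K = False, V = True, W = True, P = False, E = True, U = False

{K, P, V}: 1 true → odd ✓
{K, V}: 1 true → odd ✓
{U, V, W}: 2 true → even ✓
{E, W}: 2 true → even ✓
{K, U, V}: 1 true → odd ✓
{U, V}: 1 true → odd ✓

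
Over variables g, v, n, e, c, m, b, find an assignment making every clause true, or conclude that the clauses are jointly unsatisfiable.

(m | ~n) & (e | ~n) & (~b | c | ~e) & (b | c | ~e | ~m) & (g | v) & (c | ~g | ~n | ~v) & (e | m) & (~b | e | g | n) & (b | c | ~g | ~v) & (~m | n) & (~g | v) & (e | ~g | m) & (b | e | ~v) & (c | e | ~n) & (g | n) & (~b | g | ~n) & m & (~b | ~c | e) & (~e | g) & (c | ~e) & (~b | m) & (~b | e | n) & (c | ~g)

Unit clause (m) forces m = True.
In (~m | n) only n is left, so n = True.
In (e | ~n) only e is left, so e = True.
In (~e | g) only g is left, so g = True.
In (c | ~e) only c is left, so c = True.
In (~g | v) only v is left, so v = True.
Set b = False.
All clauses satisfied.

g=T; v=T; n=T; e=T; c=T; m=T; b=F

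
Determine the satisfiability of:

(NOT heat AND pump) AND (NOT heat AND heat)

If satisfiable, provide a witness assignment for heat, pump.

No satisfying assignment exists.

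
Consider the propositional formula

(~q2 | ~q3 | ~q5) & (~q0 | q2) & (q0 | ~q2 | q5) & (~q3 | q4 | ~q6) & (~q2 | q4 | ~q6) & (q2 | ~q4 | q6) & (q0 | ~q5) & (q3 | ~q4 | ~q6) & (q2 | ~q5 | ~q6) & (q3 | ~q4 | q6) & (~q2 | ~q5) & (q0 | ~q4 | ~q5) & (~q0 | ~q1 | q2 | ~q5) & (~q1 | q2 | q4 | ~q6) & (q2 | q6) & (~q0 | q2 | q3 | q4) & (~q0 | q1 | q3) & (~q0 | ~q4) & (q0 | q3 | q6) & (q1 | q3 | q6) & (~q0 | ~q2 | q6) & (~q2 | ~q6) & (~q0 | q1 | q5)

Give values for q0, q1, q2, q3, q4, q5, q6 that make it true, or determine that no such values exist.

Try q0 = True:
  (~q0 | q2) forces q2 = True.
  (~q2 | ~q5) forces q5 = False.
  (~q0 | ~q4) forces q4 = False.
  (~q2 | q4 | ~q6) forces q6 = False.
  clause (~q0 | ~q2 | q6) is falsified — backtrack.
So q0 = False.
  then (q0 | ~q5) forces q5 = False.
  then (q0 | ~q2 | q5) forces q2 = False.
  then (q2 | q6) forces q6 = True.
Set q1 = False.
Set q3 = False.
  then (q3 | ~q4 | ~q6) forces q4 = False.
All clauses satisfied.

q0=F, q1=F, q2=F, q3=F, q4=F, q5=F, q6=T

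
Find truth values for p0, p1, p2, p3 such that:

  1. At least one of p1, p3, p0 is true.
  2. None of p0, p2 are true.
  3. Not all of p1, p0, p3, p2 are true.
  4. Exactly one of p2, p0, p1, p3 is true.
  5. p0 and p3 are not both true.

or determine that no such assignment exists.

p0: False, p1: True, p2: False, p3: False

  (1) {p1, p3, p0}: 1 true — at least one ✓
  (2) {p0, p2}: 0 true — none ✓
  (3) {p1, p0, p3, p2}: 1/4 true — not all ✓
  (4) {p2, p0, p1, p3}: 1 true — exactly one ✓
  (5) p0=F, p3=F — not both ✓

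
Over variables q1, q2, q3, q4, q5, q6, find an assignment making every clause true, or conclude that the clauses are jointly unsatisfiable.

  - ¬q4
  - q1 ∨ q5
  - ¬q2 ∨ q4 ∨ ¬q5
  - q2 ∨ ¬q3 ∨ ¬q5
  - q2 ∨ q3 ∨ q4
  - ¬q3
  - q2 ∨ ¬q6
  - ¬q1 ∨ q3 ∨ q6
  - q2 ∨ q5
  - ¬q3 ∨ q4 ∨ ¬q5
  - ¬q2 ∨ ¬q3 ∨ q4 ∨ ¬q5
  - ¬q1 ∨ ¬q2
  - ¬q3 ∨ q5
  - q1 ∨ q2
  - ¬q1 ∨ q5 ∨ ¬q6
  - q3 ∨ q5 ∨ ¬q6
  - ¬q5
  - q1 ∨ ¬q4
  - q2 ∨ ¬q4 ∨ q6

UNSATISFIABLE

Case q3 = True:
  Clause (¬q3) is falsified — contradiction.
Case q3 = False:
  (¬q4) forces q4 = False.
  (q2 ∨ q3 ∨ q4) forces q2 = True.
  (¬q2 ∨ q4 ∨ ¬q5) forces q5 = False.
  (q1 ∨ q5) forces q1 = True.
  Clause (¬q1 ∨ ¬q2) is falsified — contradiction.
Both cases fail, so the formula is unsatisfiable.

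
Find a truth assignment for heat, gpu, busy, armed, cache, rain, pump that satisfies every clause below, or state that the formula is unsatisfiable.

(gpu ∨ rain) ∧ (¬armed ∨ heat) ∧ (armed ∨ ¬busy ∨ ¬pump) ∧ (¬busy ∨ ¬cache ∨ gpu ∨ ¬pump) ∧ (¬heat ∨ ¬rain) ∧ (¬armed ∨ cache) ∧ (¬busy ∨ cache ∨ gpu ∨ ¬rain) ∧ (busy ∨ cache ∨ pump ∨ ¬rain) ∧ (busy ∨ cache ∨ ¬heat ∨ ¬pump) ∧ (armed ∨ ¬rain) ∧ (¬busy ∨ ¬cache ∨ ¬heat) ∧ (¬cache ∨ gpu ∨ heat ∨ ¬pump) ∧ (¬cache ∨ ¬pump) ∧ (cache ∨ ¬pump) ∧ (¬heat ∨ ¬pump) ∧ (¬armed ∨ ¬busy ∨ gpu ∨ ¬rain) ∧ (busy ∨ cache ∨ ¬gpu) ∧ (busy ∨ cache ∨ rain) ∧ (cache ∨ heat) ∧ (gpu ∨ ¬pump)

Set heat = False.
  then (¬armed ∨ heat) forces armed = False.
  then (armed ∨ ¬rain) forces rain = False.
  then (cache ∨ heat) forces cache = True.
  then (gpu ∨ rain) forces gpu = True.
  then (¬cache ∨ ¬pump) forces pump = False.
Set busy = True.
All clauses satisfied.

heat = False; gpu = True; busy = True; armed = False; cache = True; rain = False; pump = False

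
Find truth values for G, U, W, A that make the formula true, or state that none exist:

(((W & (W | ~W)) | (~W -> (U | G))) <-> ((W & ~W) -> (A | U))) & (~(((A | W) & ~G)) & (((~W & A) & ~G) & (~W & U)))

Unsatisfiable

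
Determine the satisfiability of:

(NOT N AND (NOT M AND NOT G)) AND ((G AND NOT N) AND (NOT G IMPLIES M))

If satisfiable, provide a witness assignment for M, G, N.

Case G = True: the conjunct NOT G is False.
Case G = False: the conjunct G is False.
Both cases fail — unsatisfiable.

The formula is unsatisfiable.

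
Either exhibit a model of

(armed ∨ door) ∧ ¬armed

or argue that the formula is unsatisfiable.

door = True, armed = False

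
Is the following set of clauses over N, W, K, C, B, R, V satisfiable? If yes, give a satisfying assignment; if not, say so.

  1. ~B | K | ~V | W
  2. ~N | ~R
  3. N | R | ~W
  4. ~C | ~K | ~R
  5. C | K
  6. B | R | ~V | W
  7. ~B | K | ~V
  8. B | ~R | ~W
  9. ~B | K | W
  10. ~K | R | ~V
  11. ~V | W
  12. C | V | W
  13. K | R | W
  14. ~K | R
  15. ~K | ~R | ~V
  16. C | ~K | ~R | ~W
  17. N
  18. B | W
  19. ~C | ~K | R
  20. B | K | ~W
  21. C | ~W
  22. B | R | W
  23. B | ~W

Unit clause (N) forces N = True.
In (~N | ~R) only ~R is left, so R = False.
In (~K | R) only ~K is left, so K = False.
In (C | K) only C is left, so C = True.
In (K | R | W) only W is left, so W = True.
In (B | K | ~W) only B is left, so B = True.
In (~B | K | ~V) only ~V is left, so V = False.
All clauses satisfied.

N: True; W: True; K: False; C: True; B: True; R: False; V: False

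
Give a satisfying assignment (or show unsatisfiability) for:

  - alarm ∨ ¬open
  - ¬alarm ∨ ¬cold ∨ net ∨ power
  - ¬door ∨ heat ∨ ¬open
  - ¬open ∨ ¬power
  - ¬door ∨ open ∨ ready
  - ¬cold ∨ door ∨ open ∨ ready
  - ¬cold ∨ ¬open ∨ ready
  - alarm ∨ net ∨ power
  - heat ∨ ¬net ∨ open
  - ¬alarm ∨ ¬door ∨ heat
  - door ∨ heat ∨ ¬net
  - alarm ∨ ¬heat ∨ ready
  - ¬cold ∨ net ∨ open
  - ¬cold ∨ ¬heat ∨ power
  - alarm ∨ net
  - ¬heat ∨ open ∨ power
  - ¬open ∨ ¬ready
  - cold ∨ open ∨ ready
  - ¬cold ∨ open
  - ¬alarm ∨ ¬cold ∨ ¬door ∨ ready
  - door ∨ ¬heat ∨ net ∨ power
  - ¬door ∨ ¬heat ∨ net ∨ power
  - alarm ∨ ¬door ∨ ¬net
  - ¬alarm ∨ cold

Set heat = True.
Set power = True.
  then (¬open ∨ ¬power) forces open = False.
  then (¬cold ∨ open) forces cold = False.
  then (¬alarm ∨ cold) forces alarm = False.
  then (alarm ∨ ¬heat ∨ ready) forces ready = True.
  then (alarm ∨ net) forces net = True.
  then (alarm ∨ ¬door ∨ ¬net) forces door = False.
All clauses satisfied.

heat=T; power=T; alarm=F; cold=F; ready=T; open=F; door=F; net=T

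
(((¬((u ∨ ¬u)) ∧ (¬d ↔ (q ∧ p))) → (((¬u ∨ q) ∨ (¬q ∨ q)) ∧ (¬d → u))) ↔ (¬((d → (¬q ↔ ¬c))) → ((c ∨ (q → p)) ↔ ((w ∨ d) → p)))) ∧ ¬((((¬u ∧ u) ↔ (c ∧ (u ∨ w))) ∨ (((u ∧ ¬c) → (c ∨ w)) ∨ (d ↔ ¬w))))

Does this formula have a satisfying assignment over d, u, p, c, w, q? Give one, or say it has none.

The conjunct ¬((((¬u ∧ u) ↔ (c ∧ (u ∨ w))) ∨ (((u ∧ ¬c) → (c ∨ w)) ∨ (d ↔ ¬w)))) is unsatisfiable on its own:
  u = True: simplifies to ¬((¬c ∨ ((¬c → (c ∨ w)) ∨ (d ↔ ¬w)))).
    c = True: this becomes ¬((False ∨ True)) = False.
    c = False: this becomes ¬((True ∨ (w ∨ (d ↔ ¬w)))) = False.
  u = False: this becomes ¬((¬((c ∧ w)) ∨ True)) = False.
So the whole conjunction is unsatisfiable.

The formula is unsatisfiable.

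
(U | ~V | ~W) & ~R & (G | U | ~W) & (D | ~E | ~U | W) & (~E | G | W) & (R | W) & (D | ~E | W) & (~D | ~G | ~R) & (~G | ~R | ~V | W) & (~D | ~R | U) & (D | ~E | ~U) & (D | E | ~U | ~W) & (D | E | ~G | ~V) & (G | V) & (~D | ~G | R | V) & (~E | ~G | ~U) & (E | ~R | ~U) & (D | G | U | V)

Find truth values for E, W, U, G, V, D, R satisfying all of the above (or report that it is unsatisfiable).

E = False, W = True, U = True, G = True, V = True, D = True, R = False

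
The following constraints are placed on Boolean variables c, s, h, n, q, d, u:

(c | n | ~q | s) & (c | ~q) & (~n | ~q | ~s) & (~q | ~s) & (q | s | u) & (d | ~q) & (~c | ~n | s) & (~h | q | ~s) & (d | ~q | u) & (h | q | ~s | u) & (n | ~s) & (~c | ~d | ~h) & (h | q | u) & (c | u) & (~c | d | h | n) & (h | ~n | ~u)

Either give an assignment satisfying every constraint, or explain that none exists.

Set c = False.
  then (c | ~q) forces q = False.
  then (c | u) forces u = True.
Try s = True:
  (~h | q | ~s) forces h = False.
  (n | ~s) forces n = True.
  clause (h | ~n | ~u) is falsified — backtrack.
So s = False.
Set h = True.
Set n = True.
Set d = True.
All clauses satisfied.

c = False, s = False, h = True, n = True, q = False, d = True, u = True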